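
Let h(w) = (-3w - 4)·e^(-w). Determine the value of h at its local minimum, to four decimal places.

By the product rule, h'(w) = (3w + 1)·e^(-w). Since e^(-w) > 0, the only critical point is w = -1/3.
h''(-1/3) has the same sign as 3 > 0, so this is a local minimum.
h(-1/3) = (-3)·e^(1/3) ≈ -4.1868.

-4.1868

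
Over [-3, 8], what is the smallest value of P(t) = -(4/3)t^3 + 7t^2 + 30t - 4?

Differentiating, P'(t) = -4t^2 + 14t + 30; which vanishes at t = -3/2 and t = 5.
Evaluating at the critical points and endpoints: P(-3) = 5,  P(-3/2) = -115/4,  P(5) = 463/3,  P(8) = 4/3.
Hence the absolute minimum is -115/4 at t = -3/2.

-115/4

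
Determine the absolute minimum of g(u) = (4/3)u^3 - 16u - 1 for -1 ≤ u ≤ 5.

-67/3

The derivative is 4u^2 - 16, whose only zero in [-1, 5] is u = 2.
Compare values at every candidate in [-1, 5]: g(-1) = 41/3, g(2) = -67/3, g(5) = 257/3.
The minimum over the interval is -67/3, attained at u = 2.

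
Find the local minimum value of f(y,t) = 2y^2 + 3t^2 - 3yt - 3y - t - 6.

-128/15

∂f/∂y = 4y - 3t - 3 = 0 and ∂f/∂t = -3y + 6t - 1 = 0, so (y, t) = (7/5, 13/15).
The Hessian has f_{yy} = 4, f_{tt} = 6, f_{yt} = -3, giving D = 15 > 0 with f_{yy} > 0, so the point is a local minimum.
f(7/5, 13/15) = -128/15.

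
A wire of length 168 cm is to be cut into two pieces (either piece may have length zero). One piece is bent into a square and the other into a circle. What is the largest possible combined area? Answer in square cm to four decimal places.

Let x be the length used for the square. Square side x/4; circle radius (168−x)/(2π).
A(x) = (x/4)² + π·((168−x)/(2π))² = x²/16 + (168−x)²/(4π) for 0 ≤ x ≤ 168. A'(x) = x/8 − (168−x)/(2π) = 0 gives x = 4·168/(π+4) ≈ 94.0967.
A'' > 0, so the interior critical point is a minimum; the maximum is at an endpoint. A(0) = 2245.9946 and A(168) = 1764.0000, so the largest area is 2245.9946.

2245.9946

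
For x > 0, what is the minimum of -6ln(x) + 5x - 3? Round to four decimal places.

g'(x) = -6/x + 5 = 0 gives x = 6/5.
g''(x) = 6/x², which is positive for x > 0, so this is a local minimum.
g(6/5) = -6·ln(6/5) + 6 - 3 ≈ 1.9061.

1.9061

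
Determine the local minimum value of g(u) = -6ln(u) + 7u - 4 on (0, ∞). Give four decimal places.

2.9249

g'(u) = -6/u + 7 = 0 gives u = 6/7.
g''(u) = 6/u², which is positive for u > 0, so this is a local minimum.
g(6/7) = -6·ln(6/7) + 6 - 4 ≈ 2.9249.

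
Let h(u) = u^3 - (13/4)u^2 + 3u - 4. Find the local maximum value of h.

h'(u) = 3u^2 - (13/2)u + 3. Setting h'(u) = 0 gives u ∈ {2/3, 3/2}.
Since h''(u) = 6u - 13/2, we get h''(2/3) = -5/2 < 0 ⇒ local maximum; h''(3/2) = 5/2 > 0 ⇒ local minimum.
The local maximum is h(2/3) = -85/27.

-85/27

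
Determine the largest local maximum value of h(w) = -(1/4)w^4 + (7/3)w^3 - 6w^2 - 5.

Critical points: h'(w) = -w^3 + 7w^2 - 12w vanishes at w = 0, 3, 4.
Second-derivative test with h''(w) = -3w^2 + 14w - 12: h''(0) = -12 < 0 ⇒ local maximum; h''(3) = 3 > 0 ⇒ local minimum; h''(4) = -4 < 0 ⇒ local maximum.
So the largest local maximum value is h(0) = -5.

-5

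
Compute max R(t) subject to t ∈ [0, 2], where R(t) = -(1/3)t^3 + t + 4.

The derivative is -t^2 + 1, whose only zero in [0, 2] is t = 1.
Evaluating at the critical points and endpoints: R(0) = 4,  R(1) = 14/3,  R(2) = 10/3.
Hence the absolute maximum is 14/3 at t = 1.

14/3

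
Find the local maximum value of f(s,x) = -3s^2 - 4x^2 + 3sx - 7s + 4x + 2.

∂f/∂s = -6s + 3x - 7 = 0 and ∂f/∂x = 3s - 8x + 4 = 0, so (s, x) = (-44/39, 1/13).
The Hessian has f_{ss} = -6, f_{xx} = -8, f_{sx} = 3, giving D = 39 > 0 with f_{ss} < 0, so the point is a local maximum.
f(-44/39, 1/13) = 238/39.

238/39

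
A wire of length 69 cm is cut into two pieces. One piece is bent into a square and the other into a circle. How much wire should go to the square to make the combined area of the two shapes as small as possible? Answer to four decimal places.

Let x be the length used for the square. Square side x/4; circle radius (69−x)/(2π).
A(x) = (x/4)² + π·((69−x)/(2π))² = x²/16 + (69−x)²/(4π) for 0 ≤ x ≤ 69. A'(x) = x/8 − (69−x)/(2π) = 0 gives x = 4·69/(π+4) ≈ 38.6468.
A'' = 1/8 + 1/(2π) > 0, so this gives the minimum combined area; x ≈ 38.6468 cm to the square.

38.6468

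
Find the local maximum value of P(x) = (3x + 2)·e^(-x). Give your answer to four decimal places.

P'(x) = 3·e^(-x) + (3x + 2)·(-1)·e^(-x) = (-3x + 1)·e^(-x). Since e^(-x) > 0, the only critical point is x = 1/3.
P''(1/3) has the same sign as -3 < 0, so this is a local maximum.
P(1/3) = (3)·e^(-1/3) ≈ 2.1496.

2.1496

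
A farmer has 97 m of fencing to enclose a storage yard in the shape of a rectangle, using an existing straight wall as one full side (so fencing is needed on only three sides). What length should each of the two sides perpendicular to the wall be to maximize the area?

Let the sides perpendicular to the wall have length x and the parallel side y, so 2x + y = 97 and the area is A = xy = x(97 − 2x).
A'(x) = 97 − 4x = 0 gives x = 97/4, and A''(x) = −4 < 0 confirms a maximum.
Then y = 97 − 2·97/4 = 97/2 and A = 9409/8.

97/4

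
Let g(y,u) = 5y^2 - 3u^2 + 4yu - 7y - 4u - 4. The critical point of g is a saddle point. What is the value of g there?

-483/76

∂g/∂y = 10y + 4u - 7 = 0 and ∂g/∂u = 4y - 6u - 4 = 0, so (y, u) = (29/38, -3/19).
The Hessian has g_{yy} = 10, g_{uu} = -6, g_{yu} = 4, giving D = -76 < 0, so the point is a saddle point.
g(29/38, -3/19) = -483/76.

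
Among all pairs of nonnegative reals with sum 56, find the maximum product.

With x + y = 56, the product is P(x) = x(56 − x).
P'(x) = 56 − 2x = 0 gives x = 28; P'' = −2 < 0, so this is the maximum.
P = 28·28 = 784.

784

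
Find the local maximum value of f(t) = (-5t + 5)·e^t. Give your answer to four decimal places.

5.0000

Differentiating with the product rule gives f'(t) = (-5t)·e^t. Since e^t > 0, the only critical point is t = 0.
f''(0) has the same sign as -5 < 0, so this is a local maximum.
f(0) = (5)·e^(0) ≈ 5.0000.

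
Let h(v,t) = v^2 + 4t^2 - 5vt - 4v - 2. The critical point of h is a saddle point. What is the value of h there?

46/9

∂h/∂v = 2v - 5t - 4 = 0 and ∂h/∂t = -5v + 8t = 0, so (v, t) = (-32/9, -20/9).
The Hessian has h_{vv} = 2, h_{tt} = 8, h_{vt} = -5, giving D = -9 < 0, so the point is a saddle point.
h(-32/9, -20/9) = 46/9.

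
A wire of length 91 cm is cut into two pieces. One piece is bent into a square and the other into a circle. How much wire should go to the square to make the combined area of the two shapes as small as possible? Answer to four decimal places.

50.9690

Let x be the length used for the square. Square side x/4; circle radius (91−x)/(2π).
A(x) = (x/4)² + π·((91−x)/(2π))² = x²/16 + (91−x)²/(4π) for 0 ≤ x ≤ 91. A'(x) = x/8 − (91−x)/(2π) = 0 gives x = 4·91/(π+4) ≈ 50.9690.
A'' = 1/8 + 1/(2π) > 0, so this gives the minimum combined area; x ≈ 50.9690 cm to the square.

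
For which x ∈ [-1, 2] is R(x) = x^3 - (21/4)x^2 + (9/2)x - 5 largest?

1/2

R'(x) = 3x^2 - (21/2)x + 9/2, whose only zero in [-1, 2] is x = 1/2.
Candidates: R(-1) = -63/4,  R(1/2) = -63/16,  R(2) = -9.
So the maximum is R(1/2) = -63/16.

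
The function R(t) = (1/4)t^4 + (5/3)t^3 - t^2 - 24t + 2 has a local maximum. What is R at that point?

R'(t) = t^3 + 5t^2 - 2t - 24. Setting R'(t) = 0 gives t ∈ {-4, -3, 2}.
Since R''(t) = 3t^2 + 10t - 2, we get R''(-4) = 6 > 0 ⇒ local minimum; R''(-3) = -5 < 0 ⇒ local maximum; R''(2) = 30 > 0 ⇒ local minimum.
Thus R has its local maximum at t = -3, with value 161/4.

161/4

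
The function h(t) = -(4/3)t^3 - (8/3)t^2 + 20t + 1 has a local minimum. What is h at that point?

Critical points: h'(t) = -4t^2 - (16/3)t + 20 vanishes at t = -3, 5/3.
Second-derivative test with h''(t) = -8t - 16/3: h''(-3) = 56/3 > 0 ⇒ local minimum; h''(5/3) = -56/3 < 0 ⇒ local maximum.
Thus h has its local minimum at t = -3, with value -47.

-47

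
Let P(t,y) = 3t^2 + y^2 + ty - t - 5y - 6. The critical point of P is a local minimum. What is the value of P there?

∂P/∂t = 6t + y - 1 = 0 and ∂P/∂y = t + 2y - 5 = 0, so (t, y) = (-3/11, 29/11).
The Hessian has P_{tt} = 6, P_{yy} = 2, P_{ty} = 1, giving D = 11 > 0 with P_{tt} > 0, so the point is a local minimum.
P(-3/11, 29/11) = -137/11.

-137/11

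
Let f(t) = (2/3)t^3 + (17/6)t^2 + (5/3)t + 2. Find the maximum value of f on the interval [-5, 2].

22

Differentiating, f'(t) = 2t^2 + (17/3)t + 5/3; which vanishes at t = -5/2 and t = -1/3.
Candidates: f(-5) = -113/6, f(-5/2) = 41/8, f(-1/3) = 281/162, f(2) = 22.
Hence the absolute maximum is 22 at t = 2.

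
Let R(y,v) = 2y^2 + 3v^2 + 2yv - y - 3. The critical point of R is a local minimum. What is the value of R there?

∂R/∂y = 4y + 2v - 1 = 0 and ∂R/∂v = 2y + 6v = 0, so (y, v) = (3/10, -1/10).
The Hessian has R_{yy} = 4, R_{vv} = 6, R_{yv} = 2, giving D = 20 > 0 with R_{yy} > 0, so the point is a local minimum.
R(3/10, -1/10) = -63/20.

-63/20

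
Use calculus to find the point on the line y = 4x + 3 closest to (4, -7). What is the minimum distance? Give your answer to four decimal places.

6.3059

Minimize D(x)^2 = (x - 4)^2 + (4x + 10)^2.
d/dx[D^2] = 2(x - 4) + 2·4·(4x + 10) = 0 ⇒ x = -36/17.
Then y = -93/17 and the distance is √(676/17) ≈ 6.3059.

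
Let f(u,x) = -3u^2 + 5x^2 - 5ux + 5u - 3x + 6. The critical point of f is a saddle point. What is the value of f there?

533/85

∂f/∂u = -6u - 5x + 5 = 0 and ∂f/∂x = -5u + 10x - 3 = 0, so (u, x) = (7/17, 43/85).
The Hessian has f_{uu} = -6, f_{xx} = 10, f_{ux} = -5, giving D = -85 < 0, so the point is a saddle point.
f(7/17, 43/85) = 533/85.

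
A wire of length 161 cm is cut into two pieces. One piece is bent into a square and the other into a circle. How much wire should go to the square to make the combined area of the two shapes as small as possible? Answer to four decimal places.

90.1760

Let x be the length used for the square. Square side x/4; circle radius (161−x)/(2π).
A(x) = (x/4)² + π·((161−x)/(2π))² = x²/16 + (161−x)²/(4π) for 0 ≤ x ≤ 161. A'(x) = x/8 − (161−x)/(2π) = 0 gives x = 4·161/(π+4) ≈ 90.1760.
A'' = 1/8 + 1/(2π) > 0, so this gives the minimum combined area; x ≈ 90.1760 cm to the square.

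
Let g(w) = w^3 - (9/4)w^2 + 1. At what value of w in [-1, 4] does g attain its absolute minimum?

The derivative is 3w^2 - (9/2)w, which vanishes at w = 0 and w = 3/2.
Candidates: g(-1) = -9/4,  g(0) = 1,  g(3/2) = -11/16,  g(4) = 29.
Hence the absolute minimum is -9/4 at w = -1.

-1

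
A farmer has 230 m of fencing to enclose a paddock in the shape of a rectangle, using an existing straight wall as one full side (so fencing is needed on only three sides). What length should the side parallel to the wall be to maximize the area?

115

Let the sides perpendicular to the wall have length x and the parallel side y, so 2x + y = 230 and the area is A = xy = x(230 − 2x).
A'(x) = 230 − 4x = 0 gives x = 115/2, and A''(x) = −4 < 0 confirms a maximum.
Then y = 230 − 2·115/2 = 115 and A = 13225/2.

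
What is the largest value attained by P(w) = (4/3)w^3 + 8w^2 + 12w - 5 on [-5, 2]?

The derivative is 4w^2 + 16w + 12, which vanishes at w = -3 and w = -1.
Evaluating at the critical points and endpoints: P(-5) = -95/3, P(-3) = -5, P(-1) = -31/3, P(2) = 185/3.
So the maximum is P(2) = 185/3.

185/3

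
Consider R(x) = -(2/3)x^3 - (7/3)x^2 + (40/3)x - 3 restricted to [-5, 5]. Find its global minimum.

-78

R'(x) = -2x^2 - (14/3)x + 40/3, which vanishes at x = -4 and x = 5/3.
Compare values at every candidate in [-5, 5]: R(-5) = -134/3, R(-4) = -51, R(5/3) = 782/81, R(5) = -78.
So the minimum is R(5) = -78.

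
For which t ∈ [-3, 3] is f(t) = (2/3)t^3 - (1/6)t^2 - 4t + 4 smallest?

-3

The derivative is 2t^2 - (1/3)t - 4, which vanishes at t = -4/3 and t = 3/2.
Evaluating at the critical points and endpoints: f(-3) = -7/2,  f(-4/3) = 604/81,  f(3/2) = -1/8,  f(3) = 17/2.
So the minimum is f(-3) = -7/2.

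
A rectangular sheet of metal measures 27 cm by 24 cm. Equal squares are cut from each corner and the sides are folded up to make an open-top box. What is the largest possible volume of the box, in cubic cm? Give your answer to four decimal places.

1218.7123

With cut size x, the volume is V(x) = x(27 − 2x)(24 − 2x) for 0 < x < 12.
V'(x) = 12x^2 − 204x + 648. Setting V'(x) = 0 gives x ≈ 4.2280 (the root in (0, 12)).
V''(x) = 24x − 204 is negative there, so this is the maximum; V ≈ 1218.7123.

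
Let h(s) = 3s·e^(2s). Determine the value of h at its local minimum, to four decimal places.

-0.5518

Differentiating with the product rule gives h'(s) = (6s + 3)·e^(2s). Since e^(2s) > 0, the only critical point is s = -1/2.
h''(-1/2) has the same sign as 6 > 0, so this is a local minimum.
h(-1/2) = (-3/2)·e^(-1) ≈ -0.5518.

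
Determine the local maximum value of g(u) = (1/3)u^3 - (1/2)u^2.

g'(u) = u^2 - u = 0 at u = 0, 1.
Since g''(u) = 2u - 1, we get g''(0) = -1 < 0 ⇒ local maximum; g''(1) = 1 > 0 ⇒ local minimum.
Thus g has its local maximum at u = 0, with value 0.

0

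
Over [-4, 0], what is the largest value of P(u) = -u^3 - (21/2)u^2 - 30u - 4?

22

Differentiating, P'(u) = -3u^2 - 21u - 30; whose only zero in [-4, 0] is u = -2.
Candidates: P(-4) = 12,  P(-2) = 22,  P(0) = -4.
Hence the absolute maximum is 22 at u = -2.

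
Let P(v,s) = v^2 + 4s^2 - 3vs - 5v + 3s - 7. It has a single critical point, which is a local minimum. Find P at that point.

∂P/∂v = 2v - 3s - 5 = 0 and ∂P/∂s = -3v + 8s + 3 = 0, so (v, s) = (31/7, 9/7).
The Hessian has P_{vv} = 2, P_{ss} = 8, P_{vs} = -3, giving D = 7 > 0 with P_{vv} > 0, so the point is a local minimum.
P(31/7, 9/7) = -113/7.

-113/7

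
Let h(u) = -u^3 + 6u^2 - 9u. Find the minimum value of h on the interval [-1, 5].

-20

The derivative is -3u^2 + 12u - 9, which vanishes at u = 1 and u = 3.
Compare values at every candidate in [-1, 5]: h(-1) = 16, h(1) = -4, h(3) = 0, h(5) = -20.
The minimum over the interval is -20, attained at u = 5.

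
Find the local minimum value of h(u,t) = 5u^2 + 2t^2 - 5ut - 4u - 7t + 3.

-124/5

∂h/∂u = 10u - 5t - 4 = 0 and ∂h/∂t = -5u + 4t - 7 = 0, so (u, t) = (17/5, 6).
The Hessian has h_{uu} = 10, h_{tt} = 4, h_{ut} = -5, giving D = 15 > 0 with h_{uu} > 0, so the point is a local minimum.
h(17/5, 6) = -124/5.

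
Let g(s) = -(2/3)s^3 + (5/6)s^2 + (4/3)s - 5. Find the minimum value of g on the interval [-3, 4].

Differentiating, g'(s) = -2s^2 + (5/3)s + 4/3; which vanishes at s = -1/2 and s = 4/3.
Evaluating at the critical points and endpoints: g(-3) = 33/2; g(-1/2) = -43/8; g(4/3) = -269/81; g(4) = -29.
The minimum over the interval is -29, attained at s = 4.

-29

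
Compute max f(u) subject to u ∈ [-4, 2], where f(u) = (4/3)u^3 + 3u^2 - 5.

Differentiating, f'(u) = 4u^2 + 6u; which vanishes at u = -3/2 and u = 0.
Compare values at every candidate in [-4, 2]: f(-4) = -127/3, f(-3/2) = -11/4, f(0) = -5, f(2) = 53/3.
So the maximum is f(2) = 53/3.

53/3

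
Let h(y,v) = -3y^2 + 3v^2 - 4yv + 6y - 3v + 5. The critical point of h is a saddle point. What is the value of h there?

∂h/∂y = -6y - 4v + 6 = 0 and ∂h/∂v = -4y + 6v - 3 = 0, so (y, v) = (6/13, 21/26).
The Hessian has h_{yy} = -6, h_{vv} = 6, h_{yv} = -4, giving D = -52 < 0, so the point is a saddle point.
h(6/13, 21/26) = 269/52.

269/52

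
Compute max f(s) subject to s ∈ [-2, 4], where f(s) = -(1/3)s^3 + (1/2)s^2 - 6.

Differentiating, f'(s) = -s^2 + s; which vanishes at s = 0 and s = 1.
Candidates: f(-2) = -4/3,  f(0) = -6,  f(1) = -35/6,  f(4) = -58/3.
So the maximum is f(-2) = -4/3.

-4/3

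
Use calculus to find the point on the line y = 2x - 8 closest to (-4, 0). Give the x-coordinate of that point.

12/5

Minimize D(x)^2 = (x + 4)^2 + (2x - 8)^2.
d/dx[D^2] = 2(x + 4) + 2·2·(2x - 8) = 0 ⇒ x = 12/5.
Then y = -16/5 and the distance is √(256/5) ≈ 7.1554.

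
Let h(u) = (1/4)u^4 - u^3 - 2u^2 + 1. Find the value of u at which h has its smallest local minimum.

4

Critical points: h'(u) = u^3 - 3u^2 - 4u vanishes at u = -1, 0, 4.
Since h''(u) = 3u^2 - 6u - 4, we get h''(-1) = 5 > 0 ⇒ local minimum; h''(0) = -4 < 0 ⇒ local maximum; h''(4) = 20 > 0 ⇒ local minimum.
Thus h has its smallest local minimum at u = 4, with value -31.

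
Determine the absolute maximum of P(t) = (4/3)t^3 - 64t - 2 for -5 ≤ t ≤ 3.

506/3

The derivative is 4t^2 - 64, whose only zero in [-5, 3] is t = -4.
Compare values at every candidate in [-5, 3]: P(-5) = 454/3; P(-4) = 506/3; P(3) = -158.
So the maximum is P(-4) = 506/3.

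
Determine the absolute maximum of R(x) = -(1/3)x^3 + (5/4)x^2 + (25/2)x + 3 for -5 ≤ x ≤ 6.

661/12

Differentiating, R'(x) = -x^2 + (5/2)x + 25/2; which vanishes at x = -5/2 and x = 5.
Evaluating at the critical points and endpoints: R(-5) = 161/12,  R(-5/2) = -731/48,  R(5) = 661/12,  R(6) = 51.
The maximum over the interval is 661/12, attained at x = 5.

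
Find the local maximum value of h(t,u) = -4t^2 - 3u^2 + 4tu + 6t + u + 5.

∂h/∂t = -8t + 4u + 6 = 0 and ∂h/∂u = 4t - 6u + 1 = 0, so (t, u) = (5/4, 1).
The Hessian has h_{tt} = -8, h_{uu} = -6, h_{tu} = 4, giving D = 32 > 0 with h_{tt} < 0, so the point is a local maximum.
h(5/4, 1) = 37/4.

37/4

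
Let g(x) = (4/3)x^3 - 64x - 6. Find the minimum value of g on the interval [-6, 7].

-530/3

g'(x) = 4x^2 - 64, which vanishes at x = -4 and x = 4.
Evaluating at the critical points and endpoints: g(-6) = 90, g(-4) = 494/3, g(4) = -530/3, g(7) = 10/3.
The minimum over the interval is -530/3, attained at x = 4.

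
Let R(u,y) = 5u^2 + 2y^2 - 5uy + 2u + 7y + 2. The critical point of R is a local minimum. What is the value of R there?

-293/15

∂R/∂u = 10u - 5y + 2 = 0 and ∂R/∂y = -5u + 4y + 7 = 0, so (u, y) = (-43/15, -16/3).
The Hessian has R_{uu} = 10, R_{yy} = 4, R_{uy} = -5, giving D = 15 > 0 with R_{uu} > 0, so the point is a local minimum.
R(-43/15, -16/3) = -293/15.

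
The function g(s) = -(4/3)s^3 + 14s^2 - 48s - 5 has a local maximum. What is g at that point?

-175/3

g'(s) = -4s^2 + 28s - 48. Setting g'(s) = 0 gives s ∈ {3, 4}.
Second-derivative test with g''(s) = -8s + 28: g''(3) = 4 > 0 ⇒ local minimum; g''(4) = -4 < 0 ⇒ local maximum.
Thus g has its local maximum at s = 4, with value -175/3.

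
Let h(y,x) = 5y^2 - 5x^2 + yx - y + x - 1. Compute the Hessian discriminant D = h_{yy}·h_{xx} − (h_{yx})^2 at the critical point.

∂h/∂y = 10y + x - 1 = 0 and ∂h/∂x = y - 10x + 1 = 0, so (y, x) = (9/101, 11/101).
The Hessian has h_{yy} = 10, h_{xx} = -10, h_{yx} = 1, giving D = -101 < 0, so the point is a saddle point.
D = (10)·(-10) − (1)^2 = -101.

-101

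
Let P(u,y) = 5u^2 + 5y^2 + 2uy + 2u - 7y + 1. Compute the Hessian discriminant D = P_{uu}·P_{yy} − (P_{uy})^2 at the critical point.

∂P/∂u = 10u + 2y + 2 = 0 and ∂P/∂y = 2u + 10y - 7 = 0, so (u, y) = (-17/48, 37/48).
The Hessian has P_{uu} = 10, P_{yy} = 10, P_{uy} = 2, giving D = 96 > 0 with P_{uu} > 0, so the point is a local minimum.
D = (10)·(10) − (2)^2 = 96.

96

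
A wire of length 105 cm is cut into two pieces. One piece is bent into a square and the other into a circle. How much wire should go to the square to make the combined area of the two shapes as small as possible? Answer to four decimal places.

Let x be the length used for the square. Square side x/4; circle radius (105−x)/(2π).
A(x) = (x/4)² + π·((105−x)/(2π))² = x²/16 + (105−x)²/(4π) for 0 ≤ x ≤ 105. A'(x) = x/8 − (105−x)/(2π) = 0 gives x = 4·105/(π+4) ≈ 58.8104.
A'' = 1/8 + 1/(2π) > 0, so this gives the minimum combined area; x ≈ 58.8104 cm to the square.

58.8104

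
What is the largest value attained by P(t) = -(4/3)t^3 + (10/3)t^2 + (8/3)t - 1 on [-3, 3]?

P'(t) = -4t^2 + (20/3)t + 8/3, which vanishes at t = -1/3 and t = 2.
Compare values at every candidate in [-3, 3]: P(-3) = 57, P(-1/3) = -119/81, P(2) = 7, P(3) = 1.
The maximum over the interval is 57, attained at t = -3.

57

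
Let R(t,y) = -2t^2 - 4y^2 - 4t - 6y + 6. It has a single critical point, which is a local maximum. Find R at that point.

∂R/∂t = -4t - 4 = 0 and ∂R/∂y = -8y - 6 = 0, so (t, y) = (-1, -3/4).
The Hessian has R_{tt} = -4, R_{yy} = -8, R_{ty} = 0, giving D = 32 > 0 with R_{tt} < 0, so the point is a local maximum.
R(-1, -3/4) = 41/4.

41/4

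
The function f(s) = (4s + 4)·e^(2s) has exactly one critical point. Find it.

-3/2

f'(s) = 4·e^(2s) + (4s + 4)·2·e^(2s) = (8s + 12)·e^(2s). Since e^(2s) > 0, the only critical point is s = -3/2.
f''(-3/2) has the same sign as 8 > 0, so this is a local minimum.
f(-3/2) = (-2)·e^(-3) ≈ -0.0996.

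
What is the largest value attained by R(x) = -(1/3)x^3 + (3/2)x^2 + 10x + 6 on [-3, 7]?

311/6

The derivative is -x^2 + 3x + 10, which vanishes at x = -2 and x = 5.
Evaluating at the critical points and endpoints: R(-3) = -3/2, R(-2) = -16/3, R(5) = 311/6, R(7) = 211/6.
Hence the absolute maximum is 311/6 at x = 5.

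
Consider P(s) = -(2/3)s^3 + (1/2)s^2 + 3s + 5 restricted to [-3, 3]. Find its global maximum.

P'(s) = -2s^2 + s + 3, which vanishes at s = -1 and s = 3/2.
Candidates: P(-3) = 37/2,  P(-1) = 19/6,  P(3/2) = 67/8,  P(3) = 1/2.
Hence the absolute maximum is 37/2 at s = -3.

37/2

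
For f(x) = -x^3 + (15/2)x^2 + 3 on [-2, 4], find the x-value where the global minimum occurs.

The derivative is -3x^2 + 15x, whose only zero in [-2, 4] is x = 0.
Compare values at every candidate in [-2, 4]: f(-2) = 41, f(0) = 3, f(4) = 59.
Hence the absolute minimum is 3 at x = 0.

0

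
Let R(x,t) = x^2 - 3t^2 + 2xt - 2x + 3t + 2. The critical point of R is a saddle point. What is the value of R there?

41/16

∂R/∂x = 2x + 2t - 2 = 0 and ∂R/∂t = 2x - 6t + 3 = 0, so (x, t) = (3/8, 5/8).
The Hessian has R_{xx} = 2, R_{tt} = -6, R_{xt} = 2, giving D = -16 < 0, so the point is a saddle point.
R(3/8, 5/8) = 41/16.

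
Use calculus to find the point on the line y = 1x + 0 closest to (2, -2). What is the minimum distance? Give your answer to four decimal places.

Minimize D(x)^2 = (x - 2)^2 + (x + 2)^2.
d/dx[D^2] = 2(x - 2) + 2·1·(x + 2) = 0 ⇒ x = 0.
Then y = 0 and the distance is √(8) ≈ 2.8284.

2.8284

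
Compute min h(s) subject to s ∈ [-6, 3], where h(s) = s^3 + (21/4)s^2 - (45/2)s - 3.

h'(s) = 3s^2 + (21/2)s - 45/2, which vanishes at s = -5 and s = 3/2.
Candidates: h(-6) = 105,  h(-5) = 463/4,  h(3/2) = -345/16,  h(3) = 15/4.
So the minimum is h(3/2) = -345/16.

-345/16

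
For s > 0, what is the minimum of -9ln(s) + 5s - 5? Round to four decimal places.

-1.2901

f'(s) = -9/s + 5 = 0 gives s = 9/5.
f''(s) = 9/s², which is positive for s > 0, so this is a local minimum.
f(9/5) = -9·ln(9/5) + 9 - 5 ≈ -1.2901.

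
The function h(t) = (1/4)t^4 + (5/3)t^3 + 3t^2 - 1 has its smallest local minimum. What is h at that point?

-1

h'(t) = t^3 + 5t^2 + 6t = 0 at t = -3, -2, 0.
Second-derivative test with h''(t) = 3t^2 + 10t + 6: h''(-3) = 3 > 0 ⇒ local minimum; h''(-2) = -2 < 0 ⇒ local maximum; h''(0) = 6 > 0 ⇒ local minimum.
So the smallest local minimum value is h(0) = -1.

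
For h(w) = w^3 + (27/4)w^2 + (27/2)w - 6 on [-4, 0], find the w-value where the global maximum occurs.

0

The derivative is 3w^2 + (27/2)w + 27/2, which vanishes at w = -3 and w = -3/2.
Evaluating at the critical points and endpoints: h(-4) = -16,  h(-3) = -51/4,  h(-3/2) = -231/16,  h(0) = -6.
The maximum over the interval is -6, attained at w = 0.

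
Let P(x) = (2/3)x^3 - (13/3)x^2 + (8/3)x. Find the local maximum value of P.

P'(x) = 2x^2 - (26/3)x + 8/3. Setting P'(x) = 0 gives x ∈ {1/3, 4}.
Since P''(x) = 4x - 26/3, we get P''(1/3) = -22/3 < 0 ⇒ local maximum; P''(4) = 22/3 > 0 ⇒ local minimum.
The local maximum is P(1/3) = 35/81.

35/81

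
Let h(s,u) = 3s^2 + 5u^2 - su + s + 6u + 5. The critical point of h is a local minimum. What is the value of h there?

∂h/∂s = 6s - u + 1 = 0 and ∂h/∂u = -s + 10u + 6 = 0, so (s, u) = (-16/59, -37/59).
The Hessian has h_{ss} = 6, h_{uu} = 10, h_{su} = -1, giving D = 59 > 0 with h_{ss} > 0, so the point is a local minimum.
h(-16/59, -37/59) = 176/59.

176/59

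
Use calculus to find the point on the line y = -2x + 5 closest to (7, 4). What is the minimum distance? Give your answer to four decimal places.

Minimize D(x)^2 = (x - 7)^2 + (-2x + 1)^2.
d/dx[D^2] = 2(x - 7) + 2·(-2)·(-2x + 1) = 0 ⇒ x = 9/5.
Then y = 7/5 and the distance is √(169/5) ≈ 5.8138.

5.8138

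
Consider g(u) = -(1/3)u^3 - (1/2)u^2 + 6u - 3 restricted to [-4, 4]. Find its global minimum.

g'(u) = -u^2 - u + 6, which vanishes at u = -3 and u = 2.
Candidates: g(-4) = -41/3, g(-3) = -33/2, g(2) = 13/3, g(4) = -25/3.
The minimum over the interval is -33/2, attained at u = -3.

-33/2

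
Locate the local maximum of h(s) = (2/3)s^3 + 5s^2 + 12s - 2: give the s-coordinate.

-3

h'(s) = 2s^2 + 10s + 12 = 0 at s = -3, -2.
Second-derivative test with h''(s) = 4s + 10: h''(-3) = -2 < 0 ⇒ local maximum; h''(-2) = 2 > 0 ⇒ local minimum.
Thus h has its local maximum at s = -3, with value -11.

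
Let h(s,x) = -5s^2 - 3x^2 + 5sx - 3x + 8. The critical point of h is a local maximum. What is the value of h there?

65/7

∂h/∂s = -10s + 5x = 0 and ∂h/∂x = 5s - 6x - 3 = 0, so (s, x) = (-3/7, -6/7).
The Hessian has h_{ss} = -10, h_{xx} = -6, h_{sx} = 5, giving D = 35 > 0 with h_{ss} < 0, so the point is a local maximum.
h(-3/7, -6/7) = 65/7.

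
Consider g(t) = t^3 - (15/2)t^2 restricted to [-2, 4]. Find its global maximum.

Differentiating, g'(t) = 3t^2 - 15t; whose only zero in [-2, 4] is t = 0.
Evaluating at the critical points and endpoints: g(-2) = -38, g(0) = 0, g(4) = -56.
The maximum over the interval is 0, attained at t = 0.

0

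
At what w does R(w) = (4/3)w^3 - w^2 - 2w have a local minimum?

1

R'(w) = 4w^2 - 2w - 2. Setting R'(w) = 0 gives w ∈ {-1/2, 1}.
Second-derivative test with R''(w) = 8w - 2: R''(-1/2) = -6 < 0 ⇒ local maximum; R''(1) = 6 > 0 ⇒ local minimum.
Thus R has its local minimum at w = 1, with value -5/3.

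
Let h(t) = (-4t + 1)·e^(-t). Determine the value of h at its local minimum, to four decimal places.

h'(t) = (-4)·e^(-t) + (-4t + 1)·(-1)·e^(-t) = (4t - 5)·e^(-t). Since e^(-t) > 0, the only critical point is t = 5/4.
h''(5/4) has the same sign as 4 > 0, so this is a local minimum.
h(5/4) = (-4)·e^(-5/4) ≈ -1.1460.

-1.1460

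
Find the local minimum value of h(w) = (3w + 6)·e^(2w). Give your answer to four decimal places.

Differentiating with the product rule gives h'(w) = (6w + 15)·e^(2w). Since e^(2w) > 0, the only critical point is w = -5/2.
h''(-5/2) has the same sign as 6 > 0, so this is a local minimum.
h(-5/2) = (-3/2)·e^(-5) ≈ -0.0101.

-0.0101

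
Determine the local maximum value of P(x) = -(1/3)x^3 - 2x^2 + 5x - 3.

Critical points: P'(x) = -x^2 - 4x + 5 vanishes at x = -5, 1.
Since P''(x) = -2x - 4, we get P''(-5) = 6 > 0 ⇒ local minimum; P''(1) = -6 < 0 ⇒ local maximum.
So the local maximum value is P(1) = -1/3.

-1/3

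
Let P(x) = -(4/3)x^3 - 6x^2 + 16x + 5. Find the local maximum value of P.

P'(x) = -4x^2 - 12x + 16. Setting P'(x) = 0 gives x ∈ {-4, 1}.
Second-derivative test with P''(x) = -8x - 12: P''(-4) = 20 > 0 ⇒ local minimum; P''(1) = -20 < 0 ⇒ local maximum.
Thus P has its local maximum at x = 1, with value 41/3.

41/3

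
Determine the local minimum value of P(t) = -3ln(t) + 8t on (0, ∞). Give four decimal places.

5.9425

P'(t) = -3/t + 8 = 0 gives t = 3/8.
P''(t) = 3/t², which is positive for t > 0, so this is a local minimum.
P(3/8) = -3·ln(3/8) + 3 ≈ 5.9425.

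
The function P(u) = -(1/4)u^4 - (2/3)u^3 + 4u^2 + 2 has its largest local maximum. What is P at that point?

134/3

P'(u) = -u^3 - 2u^2 + 8u. Setting P'(u) = 0 gives u ∈ {-4, 0, 2}.
P''(u) = -3u^2 - 4u + 8. P''(-4) = -24 < 0 ⇒ local maximum; P''(0) = 8 > 0 ⇒ local minimum; P''(2) = -12 < 0 ⇒ local maximum.
The largest local maximum is P(-4) = 134/3.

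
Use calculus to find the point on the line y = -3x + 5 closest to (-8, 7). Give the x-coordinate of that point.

-7/5

Minimize D(x)^2 = (x + 8)^2 + (-3x - 2)^2.
d/dx[D^2] = 2(x + 8) + 2·(-3)·(-3x - 2) = 0 ⇒ x = -7/5.
Then y = 46/5 and the distance is √(242/5) ≈ 6.9570.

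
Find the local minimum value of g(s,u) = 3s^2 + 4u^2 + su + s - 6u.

-118/47

∂g/∂s = 6s + u + 1 = 0 and ∂g/∂u = s + 8u - 6 = 0, so (s, u) = (-14/47, 37/47).
The Hessian has g_{ss} = 6, g_{uu} = 8, g_{su} = 1, giving D = 47 > 0 with g_{ss} > 0, so the point is a local minimum.
g(-14/47, 37/47) = -118/47.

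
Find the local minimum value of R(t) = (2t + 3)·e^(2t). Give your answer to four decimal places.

Differentiating with the product rule gives R'(t) = (4t + 8)·e^(2t). Since e^(2t) > 0, the only critical point is t = -2.
R''(-2) has the same sign as 4 > 0, so this is a local minimum.
R(-2) = (-1)·e^(-4) ≈ -0.0183.

-0.0183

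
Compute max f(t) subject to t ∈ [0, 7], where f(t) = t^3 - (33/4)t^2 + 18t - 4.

The derivative is 3t^2 - (33/2)t + 18, which vanishes at t = 3/2 and t = 4.
Evaluating at the critical points and endpoints: f(0) = -4, f(3/2) = 125/16, f(4) = 0, f(7) = 243/4.
The maximum over the interval is 243/4, attained at t = 7.

243/4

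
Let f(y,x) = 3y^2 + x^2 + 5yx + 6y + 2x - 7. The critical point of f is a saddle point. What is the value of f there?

∂f/∂y = 6y + 5x + 6 = 0 and ∂f/∂x = 5y + 2x + 2 = 0, so (y, x) = (2/13, -18/13).
The Hessian has f_{yy} = 6, f_{xx} = 2, f_{yx} = 5, giving D = -13 < 0, so the point is a saddle point.
f(2/13, -18/13) = -103/13.

-103/13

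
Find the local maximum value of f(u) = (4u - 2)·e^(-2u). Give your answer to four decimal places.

0.2707

Differentiating with the product rule gives f'(u) = (-8u + 8)·e^(-2u). Since e^(-2u) > 0, the only critical point is u = 1.
f''(1) has the same sign as -8 < 0, so this is a local maximum.
f(1) = (2)·e^(-2) ≈ 0.2707.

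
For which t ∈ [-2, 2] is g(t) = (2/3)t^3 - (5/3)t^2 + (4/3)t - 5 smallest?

-2

Differentiating, g'(t) = 2t^2 - (10/3)t + 4/3; which vanishes at t = 2/3 and t = 1.
Evaluating at the critical points and endpoints: g(-2) = -59/3; g(2/3) = -377/81; g(1) = -14/3; g(2) = -11/3.
The minimum over the interval is -59/3, attained at t = -2.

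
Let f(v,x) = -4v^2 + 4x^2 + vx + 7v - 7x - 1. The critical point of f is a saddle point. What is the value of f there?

∂f/∂v = -8v + x + 7 = 0 and ∂f/∂x = v + 8x - 7 = 0, so (v, x) = (63/65, 49/65).
The Hessian has f_{vv} = -8, f_{xx} = 8, f_{vx} = 1, giving D = -65 < 0, so the point is a saddle point.
f(63/65, 49/65) = -16/65.

-16/65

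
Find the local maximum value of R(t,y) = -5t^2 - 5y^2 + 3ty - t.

∂R/∂t = -10t + 3y - 1 = 0 and ∂R/∂y = 3t - 10y = 0, so (t, y) = (-10/91, -3/91).
The Hessian has R_{tt} = -10, R_{yy} = -10, R_{ty} = 3, giving D = 91 > 0 with R_{tt} < 0, so the point is a local maximum.
R(-10/91, -3/91) = 5/91.

5/91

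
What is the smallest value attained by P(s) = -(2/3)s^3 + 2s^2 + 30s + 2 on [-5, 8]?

-52

Differentiating, P'(s) = -2s^2 + 4s + 30; which vanishes at s = -3 and s = 5.
Evaluating at the critical points and endpoints: P(-5) = -44/3,  P(-3) = -52,  P(5) = 356/3,  P(8) = 86/3.
The minimum over the interval is -52, attained at s = -3.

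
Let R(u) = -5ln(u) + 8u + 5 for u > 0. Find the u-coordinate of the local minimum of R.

R'(u) = -5/u + 8 = 0 gives u = 5/8.
R''(u) = 5/u², which is positive for u > 0, so this is a local minimum.
R(5/8) = -5·ln(5/8) + 5 + 5 ≈ 12.3500.

5/8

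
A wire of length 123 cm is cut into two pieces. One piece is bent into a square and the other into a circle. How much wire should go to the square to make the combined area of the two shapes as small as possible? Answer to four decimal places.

Let x be the length used for the square. Square side x/4; circle radius (123−x)/(2π).
A(x) = (x/4)² + π·((123−x)/(2π))² = x²/16 + (123−x)²/(4π) for 0 ≤ x ≤ 123. A'(x) = x/8 − (123−x)/(2π) = 0 gives x = 4·123/(π+4) ≈ 68.8922.
A'' = 1/8 + 1/(2π) > 0, so this gives the minimum combined area; x ≈ 68.8922 cm to the square.

68.8922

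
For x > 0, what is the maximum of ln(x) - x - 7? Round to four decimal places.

-8.0000

h'(x) = 1/x − 1 = 0 gives x = 1.
h''(x) = -1/x², which is negative for x > 0, so this is a local maximum.
h(1) = 1·ln(1) - 1 - 7 ≈ -8.0000.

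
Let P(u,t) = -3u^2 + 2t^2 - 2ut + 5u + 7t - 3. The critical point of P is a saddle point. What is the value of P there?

-111/28

∂P/∂u = -6u - 2t + 5 = 0 and ∂P/∂t = -2u + 4t + 7 = 0, so (u, t) = (17/14, -8/7).
The Hessian has P_{uu} = -6, P_{tt} = 4, P_{ut} = -2, giving D = -28 < 0, so the point is a saddle point.
P(17/14, -8/7) = -111/28.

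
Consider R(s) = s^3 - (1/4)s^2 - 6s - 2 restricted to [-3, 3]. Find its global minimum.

Differentiating, R'(s) = 3s^2 - (1/2)s - 6; which vanishes at s = -4/3 and s = 3/2.
Candidates: R(-3) = -53/4, R(-4/3) = 86/27, R(3/2) = -131/16, R(3) = 19/4.
The minimum over the interval is -53/4, attained at s = -3.

-53/4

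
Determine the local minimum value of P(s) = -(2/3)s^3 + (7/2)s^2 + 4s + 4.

71/24

Critical points: P'(s) = -2s^2 + 7s + 4 vanishes at s = -1/2, 4.
P''(s) = -4s + 7. P''(-1/2) = 9 > 0 ⇒ local minimum; P''(4) = -9 < 0 ⇒ local maximum.
The local minimum is P(-1/2) = 71/24.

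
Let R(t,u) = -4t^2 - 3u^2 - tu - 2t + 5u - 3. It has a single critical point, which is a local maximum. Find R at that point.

∂R/∂t = -8t - u - 2 = 0 and ∂R/∂u = -t - 6u + 5 = 0, so (t, u) = (-17/47, 42/47).
The Hessian has R_{tt} = -8, R_{uu} = -6, R_{tu} = -1, giving D = 47 > 0 with R_{tt} < 0, so the point is a local maximum.
R(-17/47, 42/47) = -19/47.

-19/47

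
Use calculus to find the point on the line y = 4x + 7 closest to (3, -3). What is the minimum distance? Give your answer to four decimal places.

5.3358

Minimize D(x)^2 = (x - 3)^2 + (4x + 10)^2.
d/dx[D^2] = 2(x - 3) + 2·4·(4x + 10) = 0 ⇒ x = -37/17.
Then y = -29/17 and the distance is √(484/17) ≈ 5.3358.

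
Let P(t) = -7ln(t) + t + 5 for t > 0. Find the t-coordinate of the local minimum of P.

7

P'(t) = -7/t + 1 = 0 gives t = 7.
P''(t) = 7/t², which is positive for t > 0, so this is a local minimum.
P(7) = -7·ln(7) + 7 + 5 ≈ -1.6214.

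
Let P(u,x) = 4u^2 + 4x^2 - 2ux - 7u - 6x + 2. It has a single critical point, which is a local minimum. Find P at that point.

-76/15

∂P/∂u = 8u - 2x - 7 = 0 and ∂P/∂x = -2u + 8x - 6 = 0, so (u, x) = (17/15, 31/30).
The Hessian has P_{uu} = 8, P_{xx} = 8, P_{ux} = -2, giving D = 60 > 0 with P_{uu} > 0, so the point is a local minimum.
P(17/15, 31/30) = -76/15.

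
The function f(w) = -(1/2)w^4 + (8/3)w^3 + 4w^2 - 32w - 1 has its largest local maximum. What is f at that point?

Critical points: f'(w) = -2w^3 + 8w^2 + 8w - 32 vanishes at w = -2, 2, 4.
f''(w) = -6w^2 + 16w + 8. f''(-2) = -48 < 0 ⇒ local maximum; f''(2) = 16 > 0 ⇒ local minimum; f''(4) = -24 < 0 ⇒ local maximum.
The largest local maximum is f(-2) = 149/3.

149/3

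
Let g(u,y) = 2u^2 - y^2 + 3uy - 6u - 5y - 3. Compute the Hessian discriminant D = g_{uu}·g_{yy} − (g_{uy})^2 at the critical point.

-17

∂g/∂u = 4u + 3y - 6 = 0 and ∂g/∂y = 3u - 2y - 5 = 0, so (u, y) = (27/17, -2/17).
The Hessian has g_{uu} = 4, g_{yy} = -2, g_{uy} = 3, giving D = -17 < 0, so the point is a saddle point.
D = (4)·(-2) − (3)^2 = -17.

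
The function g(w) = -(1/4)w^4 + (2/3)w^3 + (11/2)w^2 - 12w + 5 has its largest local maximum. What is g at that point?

g'(w) = -w^3 + 2w^2 + 11w - 12. Setting g'(w) = 0 gives w ∈ {-3, 1, 4}.
Second-derivative test with g''(w) = -3w^2 + 4w + 11: g''(-3) = -28 < 0 ⇒ local maximum; g''(1) = 12 > 0 ⇒ local minimum; g''(4) = -21 < 0 ⇒ local maximum.
So the largest local maximum value is g(-3) = 209/4.

209/4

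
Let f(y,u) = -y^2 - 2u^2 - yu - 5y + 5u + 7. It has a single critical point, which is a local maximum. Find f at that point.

149/7

∂f/∂y = -2y - u - 5 = 0 and ∂f/∂u = -y - 4u + 5 = 0, so (y, u) = (-25/7, 15/7).
The Hessian has f_{yy} = -2, f_{uu} = -4, f_{yu} = -1, giving D = 7 > 0 with f_{yy} < 0, so the point is a local maximum.
f(-25/7, 15/7) = 149/7.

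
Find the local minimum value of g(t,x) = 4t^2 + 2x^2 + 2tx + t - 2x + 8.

101/14

∂g/∂t = 8t + 2x + 1 = 0 and ∂g/∂x = 2t + 4x - 2 = 0, so (t, x) = (-2/7, 9/14).
The Hessian has g_{tt} = 8, g_{xx} = 4, g_{tx} = 2, giving D = 28 > 0 with g_{tt} > 0, so the point is a local minimum.
g(-2/7, 9/14) = 101/14.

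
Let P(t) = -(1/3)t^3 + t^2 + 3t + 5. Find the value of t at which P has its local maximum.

P'(t) = -t^2 + 2t + 3. Setting P'(t) = 0 gives t ∈ {-1, 3}.
P''(t) = -2t + 2. P''(-1) = 4 > 0 ⇒ local minimum; P''(3) = -4 < 0 ⇒ local maximum.
So the local maximum value is P(3) = 14.

3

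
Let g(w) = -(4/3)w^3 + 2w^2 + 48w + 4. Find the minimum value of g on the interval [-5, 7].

-86

g'(w) = -4w^2 + 4w + 48, which vanishes at w = -3 and w = 4.
Evaluating at the critical points and endpoints: g(-5) = -58/3, g(-3) = -86, g(4) = 428/3, g(7) = -58/3.
So the minimum is g(-3) = -86.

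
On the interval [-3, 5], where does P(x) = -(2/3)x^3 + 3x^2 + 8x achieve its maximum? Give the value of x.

P'(x) = -2x^2 + 6x + 8, which vanishes at x = -1 and x = 4.
Evaluating at the critical points and endpoints: P(-3) = 21; P(-1) = -13/3; P(4) = 112/3; P(5) = 95/3.
Hence the absolute maximum is 112/3 at x = 4.

4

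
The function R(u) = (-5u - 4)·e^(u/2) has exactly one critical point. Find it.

-14/5

Differentiating with the product rule gives R'(u) = (-(5/2)u - 7)·e^(u/2). Since e^(u/2) > 0, the only critical point is u = -14/5.
R''(-14/5) has the same sign as -5/2 < 0, so this is a local maximum.
R(-14/5) = (10)·e^(-7/5) ≈ 2.4660.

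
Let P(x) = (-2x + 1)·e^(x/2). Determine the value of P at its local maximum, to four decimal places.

By the product rule, P'(x) = (-x - 3/2)·e^(x/2). Since e^(x/2) > 0, the only critical point is x = -3/2.
P''(-3/2) has the same sign as -1 < 0, so this is a local maximum.
P(-3/2) = (4)·e^(-3/4) ≈ 1.8895.

1.8895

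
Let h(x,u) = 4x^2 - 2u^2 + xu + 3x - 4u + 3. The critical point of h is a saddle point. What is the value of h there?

157/33

∂h/∂x = 8x + u + 3 = 0 and ∂h/∂u = x - 4u - 4 = 0, so (x, u) = (-8/33, -35/33).
The Hessian has h_{xx} = 8, h_{uu} = -4, h_{xu} = 1, giving D = -33 < 0, so the point is a saddle point.
h(-8/33, -35/33) = 157/33.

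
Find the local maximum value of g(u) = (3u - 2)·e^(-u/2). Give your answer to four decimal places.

1.5816

Differentiating with the product rule gives g'(u) = (-(3/2)u + 4)·e^(-u/2). Since e^(-u/2) > 0, the only critical point is u = 8/3.
g''(8/3) has the same sign as -3/2 < 0, so this is a local maximum.
g(8/3) = (6)·e^(-4/3) ≈ 1.5816.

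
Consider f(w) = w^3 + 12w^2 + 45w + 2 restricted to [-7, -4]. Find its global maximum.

The derivative is 3w^2 + 24w + 45, whose only zero in [-7, -4] is w = -5.
Compare values at every candidate in [-7, -4]: f(-7) = -68, f(-5) = -48, f(-4) = -50.
So the maximum is f(-5) = -48.

-48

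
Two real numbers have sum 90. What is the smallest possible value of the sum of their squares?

With a + b = 90, a^2 + b^2 = a^2 + (90 − a)^2.
The derivative 2a − 2(90 − a) = 4a − 180 vanishes at a = 45; second derivative 4 > 0, a minimum.
The minimum is 2·(45)^2 = 4050.

4050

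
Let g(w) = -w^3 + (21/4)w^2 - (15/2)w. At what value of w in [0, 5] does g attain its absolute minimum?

Differentiating, g'(w) = -3w^2 + (21/2)w - 15/2; which vanishes at w = 1 and w = 5/2.
Candidates: g(0) = 0,  g(1) = -13/4,  g(5/2) = -25/16,  g(5) = -125/4.
The minimum over the interval is -125/4, attained at w = 5.

5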